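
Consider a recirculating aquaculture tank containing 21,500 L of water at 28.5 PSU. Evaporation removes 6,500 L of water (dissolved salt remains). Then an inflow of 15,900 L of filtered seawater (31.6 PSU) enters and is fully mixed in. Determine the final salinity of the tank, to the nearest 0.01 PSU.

36.09 PSU

After evaporation: salt = 21,500×28.5 = 612,750; volume = 21,500 − 6,500 = 15,000 L
After mixing: salt = 612,750 + 15,900×31.6 = 1,115,190; volume = 15,000 + 15,900 = 30,900 L
S = 1,115,190 / 30,900 = 36.0903 PSU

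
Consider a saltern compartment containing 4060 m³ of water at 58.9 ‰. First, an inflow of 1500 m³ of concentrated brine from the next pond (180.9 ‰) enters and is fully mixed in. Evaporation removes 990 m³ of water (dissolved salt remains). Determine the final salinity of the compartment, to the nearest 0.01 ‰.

After mixing: salt = 4,060×58.9 + 1,500×180.9 = 510,484; volume = 5,560 m³
After evaporation: salt unchanged = 510,484; volume = 5,560 − 990 = 4,570 m³
S = 510,484 / 4,570 = 111.7033 ‰

111.70 ‰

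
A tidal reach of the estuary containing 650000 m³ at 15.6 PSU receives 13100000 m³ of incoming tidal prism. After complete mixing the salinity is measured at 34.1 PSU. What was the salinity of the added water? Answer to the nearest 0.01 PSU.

35.02 PSU

Salt balance: 650,000×15.6 + 13,100,000×S = 13,750,000×34.1
10,140,000 + 13,100,000·S = 468,875,000
S = (468,875,000 − 10,140,000) / 13,100,000 = 35.0179 PSU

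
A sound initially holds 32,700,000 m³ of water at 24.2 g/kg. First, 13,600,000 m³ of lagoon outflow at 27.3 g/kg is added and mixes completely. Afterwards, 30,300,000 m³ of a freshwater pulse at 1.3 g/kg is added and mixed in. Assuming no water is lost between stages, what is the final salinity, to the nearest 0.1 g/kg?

15.7 g/kg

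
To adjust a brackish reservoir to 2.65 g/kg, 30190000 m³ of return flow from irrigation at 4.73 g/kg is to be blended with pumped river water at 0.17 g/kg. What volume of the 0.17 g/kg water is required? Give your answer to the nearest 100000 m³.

Salt balance: 30,190,000×4.73 + V×0.17 = (30,190,000+V)×2.65
142,798,700 + 0.17V = 80,003,500 + 2.65V
62,795,200 = 2.48V
V = 25,320,645.16 m³

25300000 m³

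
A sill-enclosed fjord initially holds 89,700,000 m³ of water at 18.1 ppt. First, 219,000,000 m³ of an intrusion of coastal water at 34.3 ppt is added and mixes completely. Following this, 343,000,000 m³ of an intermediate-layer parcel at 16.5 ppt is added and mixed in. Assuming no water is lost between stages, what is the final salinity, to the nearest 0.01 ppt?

22.70 ppt

Weighted by volume,
Initial salt = 89,700,000×18.1 = 1,623,570,000
After stage 1: salt = 1,623,570,000 + 219,000,000×34.3 = 9,135,270,000; volume = 308,700,000 m³; S = 29.593 ppt
After stage 2: salt = 9,135,270,000 + 343,000,000×16.5 = 14,794,770,000; volume = 651,700,000 m³
S = 14,794,770,000 / 651,700,000 = 22.7018 ppt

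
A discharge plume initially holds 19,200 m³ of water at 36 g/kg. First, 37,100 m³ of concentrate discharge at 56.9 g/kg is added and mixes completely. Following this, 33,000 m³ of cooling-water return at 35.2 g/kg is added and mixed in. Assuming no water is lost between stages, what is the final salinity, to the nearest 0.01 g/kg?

44.39 g/kg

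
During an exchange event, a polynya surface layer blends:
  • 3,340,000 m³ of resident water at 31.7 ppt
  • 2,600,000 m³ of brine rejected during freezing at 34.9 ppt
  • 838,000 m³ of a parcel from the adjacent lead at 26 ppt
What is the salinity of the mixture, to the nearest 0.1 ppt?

32.2 ppt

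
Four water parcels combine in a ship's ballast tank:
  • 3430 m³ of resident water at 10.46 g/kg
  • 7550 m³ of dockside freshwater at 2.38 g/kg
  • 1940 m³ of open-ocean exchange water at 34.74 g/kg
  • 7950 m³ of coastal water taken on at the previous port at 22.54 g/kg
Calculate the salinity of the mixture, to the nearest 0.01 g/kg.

14.40 g/kg

Weighted by volume,
salt = 3,430×10.46 + 7,550×2.38 + 1,940×34.74 + 7,950×22.54 = 35,877.8 + 17,969 + 67,395.6 + 179,193 = 300,435.4
volume = 3,430 + 7,550 + 1,940 + 7,950 = 20,870 m³
S = 300,435.4 / 20,870 = 14.3956 g/kg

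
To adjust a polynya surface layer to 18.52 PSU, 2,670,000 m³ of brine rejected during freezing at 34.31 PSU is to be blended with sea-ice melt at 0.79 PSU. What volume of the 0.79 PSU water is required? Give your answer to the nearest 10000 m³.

2380000 m³

Salt balance: 2,670,000×34.31 + V×0.79 = (2,670,000+V)×18.52
91,607,700 + 0.79V = 49,448,400 + 18.52V
42,159,300 = 17.73V
V = 2,377,851.1 m³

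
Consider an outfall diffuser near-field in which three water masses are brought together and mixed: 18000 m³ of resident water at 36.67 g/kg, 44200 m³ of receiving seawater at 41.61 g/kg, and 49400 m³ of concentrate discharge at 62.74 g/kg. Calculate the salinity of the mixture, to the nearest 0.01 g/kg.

50.17 g/kg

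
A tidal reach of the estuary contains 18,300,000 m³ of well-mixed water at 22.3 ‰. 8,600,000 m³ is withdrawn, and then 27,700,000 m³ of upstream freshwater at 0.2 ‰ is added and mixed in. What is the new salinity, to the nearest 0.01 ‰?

5.93 ‰

Remaining after removal: 9,700,000 m³ at 22.3 ‰ (salt = 216,310,000)
After addition: salt = 216,310,000 + 27,700,000×0.2 = 221,850,000; volume = 37,400,000 m³
S = 221,850,000 / 37,400,000 = 5.9318 ‰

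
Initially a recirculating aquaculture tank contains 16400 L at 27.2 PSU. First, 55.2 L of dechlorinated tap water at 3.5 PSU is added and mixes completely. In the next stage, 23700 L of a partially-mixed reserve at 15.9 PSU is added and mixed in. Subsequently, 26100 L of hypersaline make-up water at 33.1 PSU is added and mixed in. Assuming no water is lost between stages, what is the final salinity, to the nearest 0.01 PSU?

By conservation of dissolved salt,
Initial salt = 16,400×27.2 = 446,080
After stage 1: salt = 446,080 + 55.2×3.5 = 446,273.2; volume = 16,455.2 L; S = 27.12 PSU
After stage 2: salt = 446,273.2 + 23,700×15.9 = 823,103.2; volume = 40,155.2 L; S = 20.498 PSU
After stage 3: salt = 823,103.2 + 26,100×33.1 = 1,687,013.2; volume = 66,255.2 L
S = 1,687,013.2 / 66,255.2 = 25.4624 PSU

25.46 PSU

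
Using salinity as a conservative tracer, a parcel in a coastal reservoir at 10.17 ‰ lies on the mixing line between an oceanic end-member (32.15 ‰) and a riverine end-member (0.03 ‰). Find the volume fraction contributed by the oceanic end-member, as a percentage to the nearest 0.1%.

31.6%

Let g be the oceanic fraction. Salt balance per unit volume:
g×32.15 + (1−g)×0.03 = 10.17
g = (10.17 − 0.03) / (32.15 − 0.03) = 10.14/32.12 = 0.3157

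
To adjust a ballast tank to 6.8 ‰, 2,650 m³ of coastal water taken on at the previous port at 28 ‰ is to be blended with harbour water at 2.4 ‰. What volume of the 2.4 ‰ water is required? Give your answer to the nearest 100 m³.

12800 m³

Salt balance: 2,650×28 + V×2.4 = (2,650+V)×6.8
74,200 + 2.4V = 18,020 + 6.8V
56,180 = 4.4V
V = 12,768.18 m³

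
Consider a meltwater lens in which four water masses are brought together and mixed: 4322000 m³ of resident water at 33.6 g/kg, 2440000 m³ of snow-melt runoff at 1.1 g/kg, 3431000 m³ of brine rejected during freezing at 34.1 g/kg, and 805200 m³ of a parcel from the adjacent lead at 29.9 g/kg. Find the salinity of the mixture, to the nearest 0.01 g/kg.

Salt balance:
salt = 4,322,000×33.6 + 2,440,000×1.1 + 3,431,000×34.1 + 805,200×29.9 = 145,219,200 + 2,684,000 + 116,997,100 + 24,075,480 = 288,975,780
volume = 4,322,000 + 2,440,000 + 3,431,000 + 805,200 = 10,998,200 m³
S = 288,975,780 / 10,998,200 = 26.2748 g/kg

26.27 g/kg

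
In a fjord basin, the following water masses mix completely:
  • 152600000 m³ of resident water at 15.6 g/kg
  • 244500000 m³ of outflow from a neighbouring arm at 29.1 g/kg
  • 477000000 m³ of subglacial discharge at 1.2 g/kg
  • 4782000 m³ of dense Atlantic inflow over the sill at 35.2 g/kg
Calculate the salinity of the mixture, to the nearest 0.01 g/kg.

By conservation of dissolved salt,
salt = 152,600,000×15.6 + 244,500,000×29.1 + 477,000,000×1.2 + 4,782,000×35.2 = 2,380,560,000 + 7,114,950,000 + 572,400,000 + 168,326,400 = 10,236,236,400
volume = 152,600,000 + 244,500,000 + 477,000,000 + 4,782,000 = 878,882,000 m³
S = 10,236,236,400 / 878,882,000 = 11.6469 g/kg

11.65 g/kg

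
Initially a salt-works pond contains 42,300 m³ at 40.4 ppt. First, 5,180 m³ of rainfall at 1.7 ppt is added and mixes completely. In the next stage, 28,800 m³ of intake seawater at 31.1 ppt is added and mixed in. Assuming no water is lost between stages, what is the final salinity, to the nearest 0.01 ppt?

Weighted by volume,
Initial salt = 42,300×40.4 = 1,708,920
After stage 1: salt = 1,708,920 + 5,180×1.7 = 1,717,726; volume = 47,480 m³; S = 36.178 ppt
After stage 2: salt = 1,717,726 + 28,800×31.1 = 2,613,406; volume = 76,280 m³
S = 2,613,406 / 76,280 = 34.2607 ppt

34.26 ppt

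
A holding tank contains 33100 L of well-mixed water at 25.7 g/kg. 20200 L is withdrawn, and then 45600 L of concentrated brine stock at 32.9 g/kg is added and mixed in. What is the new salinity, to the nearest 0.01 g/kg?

Remaining after removal: 12,900 L at 25.7 g/kg (salt = 331,530)
After addition: salt = 331,530 + 45,600×32.9 = 1,831,770; volume = 58,500 L
S = 1,831,770 / 58,500 = 31.3123 g/kg

31.31 g/kg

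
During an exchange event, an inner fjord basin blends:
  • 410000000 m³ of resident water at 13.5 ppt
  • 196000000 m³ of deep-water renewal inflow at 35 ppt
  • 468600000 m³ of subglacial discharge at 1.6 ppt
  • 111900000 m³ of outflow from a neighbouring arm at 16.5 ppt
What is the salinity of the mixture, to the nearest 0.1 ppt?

Mass of salt is conserved:
salt = 410,000,000×13.5 + 196,000,000×35 + 468,600,000×1.6 + 111,900,000×16.5 = 5,535,000,000 + 6,860,000,000 + 749,760,000 + 1,846,350,000 = 14,991,110,000
volume = 410,000,000 + 196,000,000 + 468,600,000 + 111,900,000 = 1,186,500,000 m³
S = 14,991,110,000 / 1,186,500,000 = 12.635 ppt

12.6 ppt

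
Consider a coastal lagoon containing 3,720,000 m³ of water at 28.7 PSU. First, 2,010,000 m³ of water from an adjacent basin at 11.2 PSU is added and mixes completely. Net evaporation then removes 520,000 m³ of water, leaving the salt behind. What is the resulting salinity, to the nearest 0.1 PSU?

After mixing: salt = 3,720,000×28.7 + 2,010,000×11.2 = 129,276,000; volume = 5,730,000 m³
After evaporation: salt unchanged = 129,276,000; volume = 5,730,000 − 520,000 = 5,210,000 m³
S = 129,276,000 / 5,210,000 = 24.8131 PSU

24.8 PSU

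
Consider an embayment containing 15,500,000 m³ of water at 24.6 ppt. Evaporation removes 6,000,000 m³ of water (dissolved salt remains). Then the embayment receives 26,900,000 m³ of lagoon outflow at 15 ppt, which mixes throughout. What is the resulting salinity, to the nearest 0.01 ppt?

21.56 ppt

After evaporation: salt = 15,500,000×24.6 = 381,300,000; volume = 15,500,000 − 6,000,000 = 9,500,000 m³
After mixing: salt = 381,300,000 + 26,900,000×15 = 784,800,000; volume = 9,500,000 + 26,900,000 = 36,400,000 m³
S = 784,800,000 / 36,400,000 = 21.5604 ppt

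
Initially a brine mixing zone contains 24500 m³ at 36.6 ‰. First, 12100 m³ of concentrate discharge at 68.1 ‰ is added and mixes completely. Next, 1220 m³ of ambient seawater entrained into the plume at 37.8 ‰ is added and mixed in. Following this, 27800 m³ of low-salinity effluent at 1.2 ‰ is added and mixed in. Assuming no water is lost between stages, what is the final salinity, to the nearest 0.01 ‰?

27.43 ‰

Conserving salt mass:
Initial salt = 24,500×36.6 = 896,700
After stage 1: salt = 896,700 + 12,100×68.1 = 1,720,710; volume = 36,600 m³; S = 47.014 ‰
After stage 2: salt = 1,720,710 + 1,220×37.8 = 1,766,826; volume = 37,820 m³; S = 46.717 ‰
After stage 3: salt = 1,766,826 + 27,800×1.2 = 1,800,186; volume = 65,620 m³
S = 1,800,186 / 65,620 = 27.4335 ‰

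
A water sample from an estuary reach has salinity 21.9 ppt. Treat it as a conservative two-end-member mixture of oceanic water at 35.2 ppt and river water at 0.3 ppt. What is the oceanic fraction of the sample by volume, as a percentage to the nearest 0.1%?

61.9%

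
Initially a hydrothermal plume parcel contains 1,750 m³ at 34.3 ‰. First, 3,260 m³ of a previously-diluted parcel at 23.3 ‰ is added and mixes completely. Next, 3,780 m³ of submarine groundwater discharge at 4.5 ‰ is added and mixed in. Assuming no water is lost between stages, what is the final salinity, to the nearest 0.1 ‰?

Weighted by volume,
Initial salt = 1,750×34.3 = 60,025
After stage 1: salt = 60,025 + 3,260×23.3 = 135,983; volume = 5,010 m³; S = 27.142 ‰
After stage 2: salt = 135,983 + 3,780×4.5 = 152,993; volume = 8,790 m³
S = 152,993 / 8,790 = 17.4053 ‰

17.4 ‰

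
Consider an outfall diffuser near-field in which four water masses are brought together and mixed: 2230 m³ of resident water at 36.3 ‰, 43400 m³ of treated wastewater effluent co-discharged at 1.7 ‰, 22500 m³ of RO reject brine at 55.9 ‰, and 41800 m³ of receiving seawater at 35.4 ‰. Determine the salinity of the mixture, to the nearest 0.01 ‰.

Conserving salt mass:
salt = 2,230×36.3 + 43,400×1.7 + 22,500×55.9 + 41,800×35.4 = 80,949 + 73,780 + 1,257,750 + 1,479,720 = 2,892,199
volume = 2,230 + 43,400 + 22,500 + 41,800 = 109,930 m³
S = 2,892,199 / 109,930 = 26.3095 ‰

26.31 ‰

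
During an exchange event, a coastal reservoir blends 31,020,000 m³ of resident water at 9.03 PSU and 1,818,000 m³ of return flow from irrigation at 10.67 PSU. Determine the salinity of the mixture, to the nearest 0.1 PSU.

9.1 PSU

Salt balance:
salt = 31,020,000×9.03 + 1,818,000×10.67 = 280,110,600 + 19,398,060 = 299,508,660
volume = 31,020,000 + 1,818,000 = 32,838,000 m³
S = 299,508,660 / 32,838,000 = 9.121 PSU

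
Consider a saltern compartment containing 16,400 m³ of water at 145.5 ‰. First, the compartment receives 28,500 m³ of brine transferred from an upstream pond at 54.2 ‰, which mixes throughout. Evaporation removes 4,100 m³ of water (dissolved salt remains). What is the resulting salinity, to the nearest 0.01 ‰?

96.35 ‰

After mixing: salt = 16,400×145.5 + 28,500×54.2 = 3,930,900; volume = 44,900 m³
After evaporation: salt unchanged = 3,930,900; volume = 44,900 − 4,100 = 40,800 m³
S = 3,930,900 / 40,800 = 96.3456 ‰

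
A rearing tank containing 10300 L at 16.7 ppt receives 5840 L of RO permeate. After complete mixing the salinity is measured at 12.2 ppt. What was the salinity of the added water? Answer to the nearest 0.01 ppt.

4.26 ppt

Salt balance: 10,300×16.7 + 5,840×S = 16,140×12.2
172,010 + 5,840·S = 196,908
S = (196,908 − 172,010) / 5,840 = 4.2634 ppt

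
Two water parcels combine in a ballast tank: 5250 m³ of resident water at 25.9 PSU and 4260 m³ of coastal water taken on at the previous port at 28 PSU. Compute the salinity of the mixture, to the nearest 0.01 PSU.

Mass of salt is conserved:
salt = 5,250×25.9 + 4,260×28 = 135,975 + 119,280 = 255,255
volume = 5,250 + 4,260 = 9,510 m³
S = 255,255 / 9,510 = 26.8407 PSU

26.84 PSU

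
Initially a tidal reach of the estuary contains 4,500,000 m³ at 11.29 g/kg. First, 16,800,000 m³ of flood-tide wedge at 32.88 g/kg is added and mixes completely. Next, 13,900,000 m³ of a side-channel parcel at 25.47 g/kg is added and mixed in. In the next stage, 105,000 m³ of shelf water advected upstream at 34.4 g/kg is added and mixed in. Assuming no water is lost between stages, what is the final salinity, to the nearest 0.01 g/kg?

27.22 g/kg

Total salt / total volume:
Initial salt = 4,500,000×11.29 = 50,805,000
After stage 1: salt = 50,805,000 + 16,800,000×32.88 = 603,189,000; volume = 21,300,000 m³; S = 28.319 g/kg
After stage 2: salt = 603,189,000 + 13,900,000×25.47 = 957,222,000; volume = 35,200,000 m³; S = 27.194 g/kg
After stage 3: salt = 957,222,000 + 105,000×34.4 = 960,834,000; volume = 35,305,000 m³
S = 960,834,000 / 35,305,000 = 27.2152 g/kg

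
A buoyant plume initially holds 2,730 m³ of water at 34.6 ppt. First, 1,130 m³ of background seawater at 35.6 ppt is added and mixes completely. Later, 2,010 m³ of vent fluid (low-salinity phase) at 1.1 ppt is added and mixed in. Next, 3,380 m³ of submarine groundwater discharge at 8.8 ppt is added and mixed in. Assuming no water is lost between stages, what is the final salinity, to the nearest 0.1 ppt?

Total salt / total volume:
Initial salt = 2,730×34.6 = 94,458
After stage 1: salt = 94,458 + 1,130×35.6 = 134,686; volume = 3,860 m³; S = 34.893 ppt
After stage 2: salt = 134,686 + 2,010×1.1 = 136,897; volume = 5,870 m³; S = 23.321 ppt
After stage 3: salt = 136,897 + 3,380×8.8 = 166,641; volume = 9,250 m³
S = 166,641 / 9,250 = 18.0152 ppt

18.0 ppt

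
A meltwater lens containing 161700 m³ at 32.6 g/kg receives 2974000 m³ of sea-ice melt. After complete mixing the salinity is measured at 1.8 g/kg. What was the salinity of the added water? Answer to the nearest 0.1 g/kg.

0.1 g/kg

Salt balance: 161,700×32.6 + 2,974,000×S = 3,135,700×1.8
5,271,420 + 2,974,000·S = 5,644,260
S = (5,644,260 − 5,271,420) / 2,974,000 = 0.1254 g/kg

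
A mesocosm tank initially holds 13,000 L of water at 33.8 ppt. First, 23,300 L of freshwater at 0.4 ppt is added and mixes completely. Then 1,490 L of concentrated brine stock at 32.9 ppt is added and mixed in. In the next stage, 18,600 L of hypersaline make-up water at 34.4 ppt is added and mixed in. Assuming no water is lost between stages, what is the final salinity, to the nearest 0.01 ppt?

20.17 ppt

Conserving salt mass:
Initial salt = 13,000×33.8 = 439,400
After stage 1: salt = 439,400 + 23,300×0.4 = 448,720; volume = 36,300 L; S = 12.361 ppt
After stage 2: salt = 448,720 + 1,490×32.9 = 497,741; volume = 37,790 L; S = 13.171 ppt
After stage 3: salt = 497,741 + 18,600×34.4 = 1,137,581; volume = 56,390 L
S = 1,137,581 / 56,390 = 20.1735 ppt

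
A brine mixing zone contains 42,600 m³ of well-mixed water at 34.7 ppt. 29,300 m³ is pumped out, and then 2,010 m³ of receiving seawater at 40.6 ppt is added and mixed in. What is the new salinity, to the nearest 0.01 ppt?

Remaining after removal: 13,300 m³ at 34.7 ppt (salt = 461,510)
After addition: salt = 461,510 + 2,010×40.6 = 543,116; volume = 15,310 m³
S = 543,116 / 15,310 = 35.4746 ppt

35.47 ppt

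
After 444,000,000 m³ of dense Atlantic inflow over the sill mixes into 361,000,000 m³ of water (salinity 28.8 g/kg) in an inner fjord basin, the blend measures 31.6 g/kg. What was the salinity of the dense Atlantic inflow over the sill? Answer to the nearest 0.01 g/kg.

33.88 g/kg

Salt balance: 361,000,000×28.8 + 444,000,000×S = 805,000,000×31.6
10,396,800,000 + 444,000,000·S = 25,438,000,000
S = (25,438,000,000 − 10,396,800,000) / 444,000,000 = 33.8766 g/kg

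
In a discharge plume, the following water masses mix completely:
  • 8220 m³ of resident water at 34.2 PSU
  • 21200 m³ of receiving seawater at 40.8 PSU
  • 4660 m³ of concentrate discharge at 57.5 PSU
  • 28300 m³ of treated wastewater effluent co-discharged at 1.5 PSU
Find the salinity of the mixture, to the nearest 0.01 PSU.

Salt balance:
salt = 8,220×34.2 + 21,200×40.8 + 4,660×57.5 + 28,300×1.5 = 281,124 + 864,960 + 267,950 + 42,450 = 1,456,484
volume = 8,220 + 21,200 + 4,660 + 28,300 = 62,380 m³
S = 1,456,484 / 62,380 = 23.3486 PSU

23.35 PSU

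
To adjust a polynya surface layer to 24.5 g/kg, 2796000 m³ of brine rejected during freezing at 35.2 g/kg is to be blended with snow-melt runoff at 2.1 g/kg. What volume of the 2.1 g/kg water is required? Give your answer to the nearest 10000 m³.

1340000 m³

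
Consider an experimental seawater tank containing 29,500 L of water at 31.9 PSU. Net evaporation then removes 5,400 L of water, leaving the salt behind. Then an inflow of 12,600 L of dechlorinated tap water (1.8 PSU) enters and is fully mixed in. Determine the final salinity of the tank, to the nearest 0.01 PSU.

26.26 PSU

After evaporation: salt = 29,500×31.9 = 941,050; volume = 29,500 − 5,400 = 24,100 L
After mixing: salt = 941,050 + 12,600×1.8 = 963,730; volume = 24,100 + 12,600 = 36,700 L
S = 963,730 / 36,700 = 26.2597 PSU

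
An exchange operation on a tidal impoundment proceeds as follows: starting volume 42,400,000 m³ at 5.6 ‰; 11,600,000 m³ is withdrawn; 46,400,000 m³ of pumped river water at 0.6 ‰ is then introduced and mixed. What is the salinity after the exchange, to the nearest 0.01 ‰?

2.59 ‰

Remaining after removal: 30,800,000 m³ at 5.6 ‰ (salt = 172,480,000)
After addition: salt = 172,480,000 + 46,400,000×0.6 = 200,320,000; volume = 77,200,000 m³
S = 200,320,000 / 77,200,000 = 2.5948 ‰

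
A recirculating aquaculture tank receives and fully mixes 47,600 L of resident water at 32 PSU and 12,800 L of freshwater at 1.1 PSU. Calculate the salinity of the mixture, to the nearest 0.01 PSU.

25.45 PSU

By conservation of dissolved salt,
salt = 47,600×32 + 12,800×1.1 = 1,523,200 + 14,080 = 1,537,280
volume = 47,600 + 12,800 = 60,400 L
S = 1,537,280 / 60,400 = 25.4517 PSU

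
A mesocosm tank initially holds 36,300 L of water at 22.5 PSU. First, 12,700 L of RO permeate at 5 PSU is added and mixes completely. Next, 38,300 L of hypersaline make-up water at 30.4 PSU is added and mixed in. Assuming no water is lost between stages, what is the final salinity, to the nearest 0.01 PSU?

23.42 PSU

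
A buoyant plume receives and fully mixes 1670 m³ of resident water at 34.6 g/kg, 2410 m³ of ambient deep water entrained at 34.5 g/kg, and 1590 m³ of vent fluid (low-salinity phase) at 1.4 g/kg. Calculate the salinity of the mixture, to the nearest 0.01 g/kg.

By conservation of dissolved salt,
salt = 1,670×34.6 + 2,410×34.5 + 1,590×1.4 = 57,782 + 83,145 + 2,226 = 143,153
volume = 1,670 + 2,410 + 1,590 = 5,670 m³
S = 143,153 / 5,670 = 25.2474 g/kg

25.25 g/kg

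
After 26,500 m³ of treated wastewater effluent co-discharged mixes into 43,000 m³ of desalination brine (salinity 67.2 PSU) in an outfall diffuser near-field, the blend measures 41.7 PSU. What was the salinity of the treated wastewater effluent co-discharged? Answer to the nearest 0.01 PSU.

Salt balance: 43,000×67.2 + 26,500×S = 69,500×41.7
2,889,600 + 26,500·S = 2,898,150
S = (2,898,150 − 2,889,600) / 26,500 = 0.3226 PSU

0.32 PSU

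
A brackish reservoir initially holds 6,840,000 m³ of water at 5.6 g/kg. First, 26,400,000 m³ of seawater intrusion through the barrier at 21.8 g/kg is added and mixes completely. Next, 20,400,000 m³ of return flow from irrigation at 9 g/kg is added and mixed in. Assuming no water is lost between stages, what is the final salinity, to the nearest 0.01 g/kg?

By conservation of dissolved salt,
Initial salt = 6,840,000×5.6 = 38,304,000
After stage 1: salt = 38,304,000 + 26,400,000×21.8 = 613,824,000; volume = 33,240,000 m³; S = 18.466 g/kg
After stage 2: salt = 613,824,000 + 20,400,000×9 = 797,424,000; volume = 53,640,000 m³
S = 797,424,000 / 53,640,000 = 14.8662 g/kg

14.87 g/kg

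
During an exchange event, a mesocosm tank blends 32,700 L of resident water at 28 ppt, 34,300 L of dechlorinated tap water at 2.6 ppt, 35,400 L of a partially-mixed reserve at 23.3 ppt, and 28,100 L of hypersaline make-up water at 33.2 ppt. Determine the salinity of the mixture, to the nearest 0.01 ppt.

Total salt / total volume:
salt = 32,700×28 + 34,300×2.6 + 35,400×23.3 + 28,100×33.2 = 915,600 + 89,180 + 824,820 + 932,920 = 2,762,520
volume = 32,700 + 34,300 + 35,400 + 28,100 = 130,500 L
S = 2,762,520 / 130,500 = 21.1687 ppt

21.17 ppt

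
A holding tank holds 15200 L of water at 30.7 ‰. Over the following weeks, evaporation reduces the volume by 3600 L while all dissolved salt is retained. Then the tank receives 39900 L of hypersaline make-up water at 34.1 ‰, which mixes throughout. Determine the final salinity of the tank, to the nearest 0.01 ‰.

After evaporation: salt = 15,200×30.7 = 466,640; volume = 15,200 − 3,600 = 11,600 L
After mixing: salt = 466,640 + 39,900×34.1 = 1,827,230; volume = 11,600 + 39,900 = 51,500 L
S = 1,827,230 / 51,500 = 35.4802 ‰

35.48 ‰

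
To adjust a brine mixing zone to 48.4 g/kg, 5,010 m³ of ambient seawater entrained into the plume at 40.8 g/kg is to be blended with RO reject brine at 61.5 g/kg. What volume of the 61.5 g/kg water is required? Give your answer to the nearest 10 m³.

Salt balance: 5,010×40.8 + V×61.5 = (5,010+V)×48.4
204,408 + 61.5V = 242,484 + 48.4V
38,076 = 13.1V
V = 2,906.56 m³

2910 m³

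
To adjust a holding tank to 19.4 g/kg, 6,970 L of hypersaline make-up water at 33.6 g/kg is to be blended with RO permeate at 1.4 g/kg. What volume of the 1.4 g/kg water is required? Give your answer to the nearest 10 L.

5500 L

Salt balance: 6,970×33.6 + V×1.4 = (6,970+V)×19.4
234,192 + 1.4V = 135,218 + 19.4V
98,974 = 18V
V = 5,498.56 L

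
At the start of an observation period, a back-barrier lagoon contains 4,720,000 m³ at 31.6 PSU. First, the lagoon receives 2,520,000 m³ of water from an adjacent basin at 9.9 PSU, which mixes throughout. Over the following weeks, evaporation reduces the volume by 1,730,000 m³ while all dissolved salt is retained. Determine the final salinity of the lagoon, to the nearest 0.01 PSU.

31.60 PSU

After mixing: salt = 4,720,000×31.6 + 2,520,000×9.9 = 174,100,000; volume = 7,240,000 m³
After evaporation: salt unchanged = 174,100,000; volume = 7,240,000 − 1,730,000 = 5,510,000 m³
S = 174,100,000 / 5,510,000 = 31.5971 PSU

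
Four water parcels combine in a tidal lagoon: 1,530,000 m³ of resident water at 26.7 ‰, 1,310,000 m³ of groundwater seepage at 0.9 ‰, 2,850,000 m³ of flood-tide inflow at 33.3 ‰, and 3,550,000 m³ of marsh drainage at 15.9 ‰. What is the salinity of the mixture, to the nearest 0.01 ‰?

Conserving salt mass:
salt = 1,530,000×26.7 + 1,310,000×0.9 + 2,850,000×33.3 + 3,550,000×15.9 = 40,851,000 + 1,179,000 + 94,905,000 + 56,445,000 = 193,380,000
volume = 1,530,000 + 1,310,000 + 2,850,000 + 3,550,000 = 9,240,000 m³
S = 193,380,000 / 9,240,000 = 20.9286 ‰

20.93 ‰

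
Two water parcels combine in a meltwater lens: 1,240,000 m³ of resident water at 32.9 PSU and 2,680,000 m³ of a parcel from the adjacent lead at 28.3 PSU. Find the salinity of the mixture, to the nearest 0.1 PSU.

29.8 PSU

Weighted by volume,
salt = 1,240,000×32.9 + 2,680,000×28.3 = 40,796,000 + 75,844,000 = 116,640,000
volume = 1,240,000 + 2,680,000 = 3,920,000 m³
S = 116,640,000 / 3,920,000 = 29.755 PSU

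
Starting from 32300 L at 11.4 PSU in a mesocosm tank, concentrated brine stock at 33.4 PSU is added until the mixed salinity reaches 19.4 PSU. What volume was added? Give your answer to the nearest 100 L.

18500 L

Salt balance: 32,300×11.4 + V×33.4 = (32,300+V)×19.4
368,220 + 33.4V = 626,620 + 19.4V
258,400 = 14V
V = 18,457.14 L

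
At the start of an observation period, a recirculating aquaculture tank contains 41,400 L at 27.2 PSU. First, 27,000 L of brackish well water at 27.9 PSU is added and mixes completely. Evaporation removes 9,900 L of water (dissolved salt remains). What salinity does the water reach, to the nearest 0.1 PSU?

32.1 PSU

After mixing: salt = 41,400×27.2 + 27,000×27.9 = 1,879,380; volume = 68,400 L
After evaporation: salt unchanged = 1,879,380; volume = 68,400 − 9,900 = 58,500 L
S = 1,879,380 / 58,500 = 32.1262 PSU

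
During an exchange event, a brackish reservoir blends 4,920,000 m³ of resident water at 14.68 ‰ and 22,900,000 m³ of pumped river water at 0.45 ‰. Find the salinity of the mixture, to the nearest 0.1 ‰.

3.0 ‰

Salt balance:
salt = 4,920,000×14.68 + 22,900,000×0.45 = 72,225,600 + 10,305,000 = 82,530,600
volume = 4,920,000 + 22,900,000 = 27,820,000 m³
S = 82,530,600 / 27,820,000 = 2.967 ‰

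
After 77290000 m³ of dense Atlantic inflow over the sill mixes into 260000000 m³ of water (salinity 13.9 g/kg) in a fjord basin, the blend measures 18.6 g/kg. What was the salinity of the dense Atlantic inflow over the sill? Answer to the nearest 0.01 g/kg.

34.41 g/kg

Salt balance: 260,000,000×13.9 + 77,290,000×S = 337,290,000×18.6
3,614,000,000 + 77,290,000·S = 6,273,594,000
S = (6,273,594,000 − 3,614,000,000) / 77,290,000 = 34.4106 g/kg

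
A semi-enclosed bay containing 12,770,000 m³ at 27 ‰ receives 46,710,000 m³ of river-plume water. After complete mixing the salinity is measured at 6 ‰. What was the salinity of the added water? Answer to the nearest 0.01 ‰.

Salt balance: 12,770,000×27 + 46,710,000×S = 59,480,000×6
344,790,000 + 46,710,000·S = 356,880,000
S = (356,880,000 − 344,790,000) / 46,710,000 = 0.2588 ‰

0.26 ‰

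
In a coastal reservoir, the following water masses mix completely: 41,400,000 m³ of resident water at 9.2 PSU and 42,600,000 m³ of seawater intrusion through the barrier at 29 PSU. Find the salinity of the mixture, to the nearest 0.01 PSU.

By conservation of dissolved salt,
salt = 41,400,000×9.2 + 42,600,000×29 = 380,880,000 + 1,235,400,000 = 1,616,280,000
volume = 41,400,000 + 42,600,000 = 84,000,000 m³
S = 1,616,280,000 / 84,000,000 = 19.2414 PSU

19.24 PSU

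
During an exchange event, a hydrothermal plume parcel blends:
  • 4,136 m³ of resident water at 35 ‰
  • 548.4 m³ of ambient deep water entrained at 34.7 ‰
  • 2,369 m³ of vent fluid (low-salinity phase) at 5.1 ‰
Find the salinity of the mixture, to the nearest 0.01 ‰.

Mass of salt is conserved:
salt = 4,136×35 + 548.4×34.7 + 2,369×5.1 = 144,760 + 19,029.48 + 12,081.9 = 175,871.38
volume = 4,136 + 548.4 + 2,369 = 7,053.4 m³
S = 175,871.38 / 7,053.4 = 24.9343 ‰

24.93 ‰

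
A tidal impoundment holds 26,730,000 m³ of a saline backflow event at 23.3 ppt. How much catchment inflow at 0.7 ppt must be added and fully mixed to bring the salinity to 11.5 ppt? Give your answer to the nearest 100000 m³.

29200000 m³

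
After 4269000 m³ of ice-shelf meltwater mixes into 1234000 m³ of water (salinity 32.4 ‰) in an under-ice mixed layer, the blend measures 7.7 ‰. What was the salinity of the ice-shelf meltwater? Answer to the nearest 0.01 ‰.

Salt balance: 1,234,000×32.4 + 4,269,000×S = 5,503,000×7.7
39,981,600 + 4,269,000·S = 42,373,100
S = (42,373,100 − 39,981,600) / 4,269,000 = 0.5602 ‰

0.56 ‰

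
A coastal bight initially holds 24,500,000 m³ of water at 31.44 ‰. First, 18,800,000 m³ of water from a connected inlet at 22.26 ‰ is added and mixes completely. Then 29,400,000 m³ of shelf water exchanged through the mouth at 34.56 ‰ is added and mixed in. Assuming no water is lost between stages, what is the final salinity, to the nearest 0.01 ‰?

30.33 ‰

Total salt / total volume:
Initial salt = 24,500,000×31.44 = 770,280,000
After stage 1: salt = 770,280,000 + 18,800,000×22.26 = 1,188,768,000; volume = 43,300,000 m³; S = 27.454 ‰
After stage 2: salt = 1,188,768,000 + 29,400,000×34.56 = 2,204,832,000; volume = 72,700,000 m³
S = 2,204,832,000 / 72,700,000 = 30.3278 ‰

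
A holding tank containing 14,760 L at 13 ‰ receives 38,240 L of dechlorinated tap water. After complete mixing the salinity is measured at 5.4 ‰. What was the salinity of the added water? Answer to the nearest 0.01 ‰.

2.47 ‰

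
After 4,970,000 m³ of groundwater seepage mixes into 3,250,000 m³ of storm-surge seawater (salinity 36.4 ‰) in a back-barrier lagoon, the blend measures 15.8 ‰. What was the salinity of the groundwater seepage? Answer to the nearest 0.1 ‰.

Salt balance: 3,250,000×36.4 + 4,970,000×S = 8,220,000×15.8
118,300,000 + 4,970,000·S = 129,876,000
S = (129,876,000 − 118,300,000) / 4,970,000 = 2.3292 ‰

2.3 ‰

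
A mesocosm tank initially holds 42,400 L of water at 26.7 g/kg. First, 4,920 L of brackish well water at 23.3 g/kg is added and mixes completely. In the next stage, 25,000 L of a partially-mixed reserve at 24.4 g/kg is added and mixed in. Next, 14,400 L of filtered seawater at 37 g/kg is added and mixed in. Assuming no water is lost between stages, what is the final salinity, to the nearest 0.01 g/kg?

27.55 g/kg

Conserving salt mass:
Initial salt = 42,400×26.7 = 1,132,080
After stage 1: salt = 1,132,080 + 4,920×23.3 = 1,246,716; volume = 47,320 L; S = 26.346 g/kg
After stage 2: salt = 1,246,716 + 25,000×24.4 = 1,856,716; volume = 72,320 L; S = 25.674 g/kg
After stage 3: salt = 1,856,716 + 14,400×37 = 2,389,516; volume = 86,720 L
S = 2,389,516 / 86,720 = 27.5544 g/kg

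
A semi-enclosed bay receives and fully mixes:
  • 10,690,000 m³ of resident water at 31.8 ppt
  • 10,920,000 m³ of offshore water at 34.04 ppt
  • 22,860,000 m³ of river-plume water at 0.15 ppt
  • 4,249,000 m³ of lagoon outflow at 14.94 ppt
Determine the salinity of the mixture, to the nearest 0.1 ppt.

16.0 ppt

Total salt / total volume:
salt = 10,690,000×31.8 + 10,920,000×34.04 + 22,860,000×0.15 + 4,249,000×14.94 = 339,942,000 + 371,716,800 + 3,429,000 + 63,480,060 = 778,567,860
volume = 10,690,000 + 10,920,000 + 22,860,000 + 4,249,000 = 48,719,000 m³
S = 778,567,860 / 48,719,000 = 15.981 ppt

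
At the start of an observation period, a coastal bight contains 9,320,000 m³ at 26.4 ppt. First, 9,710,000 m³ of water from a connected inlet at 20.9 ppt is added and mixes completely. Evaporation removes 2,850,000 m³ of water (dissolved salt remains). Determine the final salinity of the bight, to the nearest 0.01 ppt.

27.75 ppt

After mixing: salt = 9,320,000×26.4 + 9,710,000×20.9 = 448,987,000; volume = 19,030,000 m³
After evaporation: salt unchanged = 448,987,000; volume = 19,030,000 − 2,850,000 = 16,180,000 m³
S = 448,987,000 / 16,180,000 = 27.7495 ppt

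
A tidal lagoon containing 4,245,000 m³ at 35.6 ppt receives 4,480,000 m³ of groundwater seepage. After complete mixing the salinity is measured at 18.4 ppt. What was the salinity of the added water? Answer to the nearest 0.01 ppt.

Salt balance: 4,245,000×35.6 + 4,480,000×S = 8,725,000×18.4
151,122,000 + 4,480,000·S = 160,540,000
S = (160,540,000 − 151,122,000) / 4,480,000 = 2.1022 ppt

2.10 ppt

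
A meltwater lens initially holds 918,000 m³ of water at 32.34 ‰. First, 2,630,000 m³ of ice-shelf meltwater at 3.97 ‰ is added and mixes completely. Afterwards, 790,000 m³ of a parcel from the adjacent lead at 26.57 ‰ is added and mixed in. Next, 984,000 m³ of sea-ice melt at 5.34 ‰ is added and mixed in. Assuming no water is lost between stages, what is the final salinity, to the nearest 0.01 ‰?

12.47 ‰

Weighted by volume,
Initial salt = 918,000×32.34 = 29,688,120
After stage 1: salt = 29,688,120 + 2,630,000×3.97 = 40,129,220; volume = 3,548,000 m³; S = 11.31 ‰
After stage 2: salt = 40,129,220 + 790,000×26.57 = 61,119,520; volume = 4,338,000 m³; S = 14.089 ‰
After stage 3: salt = 61,119,520 + 984,000×5.34 = 66,374,080; volume = 5,322,000 m³
S = 66,374,080 / 5,322,000 = 12.4716 ‰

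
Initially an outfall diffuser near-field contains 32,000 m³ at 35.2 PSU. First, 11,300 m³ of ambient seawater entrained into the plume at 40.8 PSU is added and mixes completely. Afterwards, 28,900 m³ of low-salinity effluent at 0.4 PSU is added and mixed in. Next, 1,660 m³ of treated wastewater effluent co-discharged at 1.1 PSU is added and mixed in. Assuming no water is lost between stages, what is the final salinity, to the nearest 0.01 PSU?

Conserving salt mass:
Initial salt = 32,000×35.2 = 1,126,400
After stage 1: salt = 1,126,400 + 11,300×40.8 = 1,587,440; volume = 43,300 m³; S = 36.661 PSU
After stage 2: salt = 1,587,440 + 28,900×0.4 = 1,599,000; volume = 72,200 m³; S = 22.147 PSU
After stage 3: salt = 1,599,000 + 1,660×1.1 = 1,600,826; volume = 73,860 m³
S = 1,600,826 / 73,860 = 21.6738 PSU

21.67 PSU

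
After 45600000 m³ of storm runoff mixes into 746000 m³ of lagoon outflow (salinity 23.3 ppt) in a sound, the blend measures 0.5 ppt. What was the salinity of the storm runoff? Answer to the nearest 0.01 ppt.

Salt balance: 746,000×23.3 + 45,600,000×S = 46,346,000×0.5
17,381,800 + 45,600,000·S = 23,173,000
S = (23,173,000 − 17,381,800) / 45,600,000 = 0.127 ppt

0.13 ppt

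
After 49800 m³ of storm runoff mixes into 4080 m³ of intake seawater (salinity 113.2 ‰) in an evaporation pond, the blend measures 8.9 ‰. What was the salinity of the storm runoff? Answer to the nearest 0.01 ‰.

0.35 ‰

Salt balance: 4,080×113.2 + 49,800×S = 53,880×8.9
461,856 + 49,800·S = 479,532
S = (479,532 − 461,856) / 49,800 = 0.3549 ‰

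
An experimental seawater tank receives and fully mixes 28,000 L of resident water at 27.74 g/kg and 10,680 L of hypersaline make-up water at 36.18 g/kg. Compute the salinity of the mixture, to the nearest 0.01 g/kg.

Weighted by volume,
salt = 28,000×27.74 + 10,680×36.18 = 776,720 + 386,402.4 = 1,163,122.4
volume = 28,000 + 10,680 = 38,680 L
S = 1,163,122.4 / 38,680 = 30.0704 g/kg

30.07 g/kg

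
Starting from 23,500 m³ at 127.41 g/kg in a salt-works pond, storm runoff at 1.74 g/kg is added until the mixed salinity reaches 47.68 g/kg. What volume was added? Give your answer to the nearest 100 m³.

40800 m³

Salt balance: 23,500×127.41 + V×1.74 = (23,500+V)×47.68
2,994,135 + 1.74V = 1,120,480 + 47.68V
1,873,655 = 45.94V
V = 40,784.83 m³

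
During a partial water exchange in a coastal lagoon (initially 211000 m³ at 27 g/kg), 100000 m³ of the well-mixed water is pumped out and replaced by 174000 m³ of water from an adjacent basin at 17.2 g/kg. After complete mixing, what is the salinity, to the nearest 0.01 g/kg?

21.02 g/kg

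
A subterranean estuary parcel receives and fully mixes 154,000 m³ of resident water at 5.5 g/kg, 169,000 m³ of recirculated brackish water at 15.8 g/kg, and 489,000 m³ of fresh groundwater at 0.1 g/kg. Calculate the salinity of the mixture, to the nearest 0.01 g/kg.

4.39 g/kg

Salt balance:
salt = 154,000×5.5 + 169,000×15.8 + 489,000×0.1 = 847,000 + 2,670,200 + 48,900 = 3,566,100
volume = 154,000 + 169,000 + 489,000 = 812,000 m³
S = 3,566,100 / 812,000 = 4.3917 g/kg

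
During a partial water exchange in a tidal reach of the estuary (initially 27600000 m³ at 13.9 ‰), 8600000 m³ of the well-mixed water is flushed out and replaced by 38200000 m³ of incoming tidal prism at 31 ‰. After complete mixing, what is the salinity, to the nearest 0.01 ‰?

25.32 ‰

Remaining after removal: 19,000,000 m³ at 13.9 ‰ (salt = 264,100,000)
After addition: salt = 264,100,000 + 38,200,000×31 = 1,448,300,000; volume = 57,200,000 m³
S = 1,448,300,000 / 57,200,000 = 25.3199 ‰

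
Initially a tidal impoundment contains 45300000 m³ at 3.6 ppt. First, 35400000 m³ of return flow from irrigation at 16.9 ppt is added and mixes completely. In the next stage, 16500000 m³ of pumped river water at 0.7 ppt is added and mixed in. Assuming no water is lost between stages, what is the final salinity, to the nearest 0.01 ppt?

7.95 ppt

Conserving salt mass:
Initial salt = 45,300,000×3.6 = 163,080,000
After stage 1: salt = 163,080,000 + 35,400,000×16.9 = 761,340,000; volume = 80,700,000 m³; S = 9.434 ppt
After stage 2: salt = 761,340,000 + 16,500,000×0.7 = 772,890,000; volume = 97,200,000 m³
S = 772,890,000 / 97,200,000 = 7.9515 ppt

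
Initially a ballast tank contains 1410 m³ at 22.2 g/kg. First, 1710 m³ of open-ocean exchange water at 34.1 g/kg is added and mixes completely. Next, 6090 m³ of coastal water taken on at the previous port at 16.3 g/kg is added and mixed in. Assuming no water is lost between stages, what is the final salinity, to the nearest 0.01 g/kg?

Weighted by volume,
Initial salt = 1,410×22.2 = 31,302
After stage 1: salt = 31,302 + 1,710×34.1 = 89,613; volume = 3,120 m³; S = 28.722 g/kg
After stage 2: salt = 89,613 + 6,090×16.3 = 188,880; volume = 9,210 m³
S = 188,880 / 9,210 = 20.5081 g/kg

20.51 g/kg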